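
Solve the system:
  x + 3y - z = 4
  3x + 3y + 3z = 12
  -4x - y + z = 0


Using Cramer's rule. Expand each determinant along the first row.
D  = 1*[3*1 - 3*(-1)] - 3*[3*1 - 3*(-4)] + (-1)*[3*(-1) - 3*(-4)]
  = 1*(6) - 3*(15) + (-1)*(9) = -48
Dx = 4*[3*1 - 3*(-1)] - 3*[12*1 - 3*0] + (-1)*[12*(-1) - 3*0]
  = 4*(6) - 3*(12) + (-1)*(-12) = 0
Dy = 1*[12*1 - 3*0] - 4*[3*1 - 3*(-4)] + (-1)*[3*0 - 12*(-4)]
  = 1*(12) - 4*(15) + (-1)*(48) = -96
Dz = 1*[3*0 - 12*(-1)] - 3*[3*0 - 12*(-4)] + 4*[3*(-1) - 3*(-4)]
  = 1*(12) - 3*(48) + 4*(9) = -96
x = Dx/D = 0/-48 = 0, y = Dy/D = -96/-48 = 2, z = Dz/D = -96/-48 = 2
Check eq1: (1)(0) + (3)(2) + (-1)(2) = 4 = 4 ✓
Check eq2: (3)(0) + (3)(2) + (3)(2) = 12 = 12 ✓
Check eq3: (-4)(0) + (-1)(2) + (1)(2) = 0 = 0 ✓

x = 0, y = 2, z = 2


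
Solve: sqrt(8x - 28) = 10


Square both sides: 8x - 28 = 10^2 = 100
8x = 100 + 28 = 128
x = 16
Check: sqrt(8*16 - 28) = sqrt(100) = 10 ✓

x = 16


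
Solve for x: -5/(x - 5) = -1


Multiply both sides by (x - 5): -5 = -1(x - 5)
Distribute: -5 = -x + 5
-x = -5 - 5 = -10
x = 10

x = 10


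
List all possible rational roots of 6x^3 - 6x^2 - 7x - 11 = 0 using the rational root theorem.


Rational root theorem: possible roots are ±p/q where:
  p divides the constant term (-11): p ∈ {1, 11}
  q divides the leading coefficient (6): q ∈ {1, 2, 3, 6}

All possible rational roots: -11, -11/2, -11/3, -11/6, -1, -1/2, -1/3, -1/6, 1/6, 1/3, 1/2, 1, 11/6, 11/3, 11/2, 11

-11, -11/2, -11/3, -11/6, -1, -1/2, -1/3, -1/6, 1/6, 1/3, 1/2, 1, 11/6, 11/3, 11/2, 11


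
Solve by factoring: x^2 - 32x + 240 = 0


We need two numbers that multiply to 240 and add to -32.
Those numbers are -12 and -20 (since (-12) * (-20) = 240 and (-12) + (-20) = -32).
So x^2 - 32x + 240 = (x - 12)(x - 20) = 0
Setting each factor to zero: x = 12 or x = 20

x = 12, x = 20


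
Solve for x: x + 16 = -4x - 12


Starting with: x + 16 = -4x - 12
Move all x terms to left: (1 + 4)x = -12 - 16
Simplify: 5x = -28
Divide both sides by 5: x = -28/5

x = -28/5


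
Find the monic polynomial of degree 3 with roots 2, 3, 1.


A monic polynomial with roots 2, 3, 1 is:
p(x) = (x - 2)(x - 3)(x - 1)
After multiplying by (x - 2): x - 2
After multiplying by (x - 3): x^2 - 5x + 6
After multiplying by (x - 1): x^3 - 6x^2 + 11x - 6

x^3 - 6x^2 + 11x - 6


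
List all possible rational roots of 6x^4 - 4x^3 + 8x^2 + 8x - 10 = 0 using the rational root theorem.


Rational root theorem: possible roots are ±p/q where:
  p divides the constant term (-10): p ∈ {1, 2, 5, 10}
  q divides the leading coefficient (6): q ∈ {1, 2, 3, 6}

All possible rational roots: -10, -5, -10/3, -5/2, -2, -5/3, -1, -5/6, -2/3, -1/2, -1/3, -1/6, 1/6, 1/3, 1/2, 2/3, 5/6, 1, 5/3, 2, 5/2, 10/3, 5, 10

-10, -5, -10/3, -5/2, -2, -5/3, -1, -5/6, -2/3, -1/2, -1/3, -1/6, 1/6, 1/3, 1/2, 2/3, 5/6, 1, 5/3, 2, 5/2, 10/3, 5, 10


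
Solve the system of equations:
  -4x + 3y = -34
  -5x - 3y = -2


Using Cramer's rule:
Determinant D = (-4)(-3) - (-5)(3) = 12 + 15 = 27
Dx = (-34)(-3) - (-2)(3) = 102 + 6 = 108
Dy = (-4)(-2) - (-5)(-34) = 8 - 170 = -162
x = Dx/D = 108/27 = 4
y = Dy/D = -162/27 = -6

x = 4, y = -6


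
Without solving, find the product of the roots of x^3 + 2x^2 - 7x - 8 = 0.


By Vieta's formulas for x^3 + bx^2 + cx + d = 0:
  r1 + r2 + r3 = -b/a = -2
  r1*r2 + r1*r3 + r2*r3 = c/a = -7
  r1*r2*r3 = -d/a = 8


Product = 8


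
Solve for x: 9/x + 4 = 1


Subtract 4 from both sides: 9/x = -3
Multiply both sides by x: 9 = -3 * x
Divide by -3: x = -3

x = -3


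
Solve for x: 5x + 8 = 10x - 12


Starting with: 5x + 8 = 10x - 12
Move all x terms to left: (5 - 10)x = -12 - 8
Simplify: -5x = -20
Divide both sides by -5: x = 4

x = 4


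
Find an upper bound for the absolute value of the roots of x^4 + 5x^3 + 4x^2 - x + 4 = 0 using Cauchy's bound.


Cauchy's bound: all roots r satisfy |r| <= 1 + max(|a_i/a_n|) for i = 0,...,n-1
where a_n is the leading coefficient.

Coefficients: [1, 5, 4, -1, 4]
Leading coefficient a_n = 1
Ratios |a_i/a_n|: 5, 4, 1, 4
Maximum ratio: 5
Cauchy's bound: |r| <= 1 + 5 = 6

Upper bound = 6


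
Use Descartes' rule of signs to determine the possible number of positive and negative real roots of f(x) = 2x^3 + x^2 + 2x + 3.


Descartes' rule of signs:

For positive roots, count sign changes in f(x) = 2x^3 + x^2 + 2x + 3:
Signs of coefficients: +, +, +, +
Number of sign changes: 0
Possible positive real roots: 0

For negative roots, examine f(-x) = -2x^3 + x^2 - 2x + 3:
Signs of coefficients: -, +, -, +
Number of sign changes: 3
Possible negative real roots: 3, 1

Positive roots: 0; Negative roots: 3 or 1


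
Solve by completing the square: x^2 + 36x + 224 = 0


Start: x^2 + 36x + 224 = 0
Move constant: x^2 + 36x = -224
Half of 36 is 18, squared is 324
Add 324 to both sides: x^2 + 36x + 324 = 100
(x + 18)^2 = 100
x + 18 = ±10
x = -18 + 10 = -8 or x = -18 - 10 = -28

x = -28, x = -8


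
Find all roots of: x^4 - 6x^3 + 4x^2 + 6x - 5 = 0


Let p(x) = x^4 - 6x^3 + 4x^2 + 6x - 5. By the rational root theorem (leading coefficient 1), any rational root is an integer divisor of 5: try ±1, ±2, ... in turn.
Test x = 1: value = 0 ✓, so (x - 1) is a factor.
Synthetic division by (x - 1): bring down 1; 1(1) - 6 = -5; (-5)(1) + 4 = -1; (-1)(1) + 6 = 5; 5(1) - 5 = 0 → quotient x^3 - 5x^2 - x + 5, remainder 0.
Continue with the quotient x^3 - 5x^2 - x + 5 (candidates must divide 5; re-test x = 1 first in case it repeats).
Test x = 1: value = 0 ✓, so (x - 1) is a factor.
Synthetic division by (x - 1): bring down 1; 1(1) - 5 = -4; (-4)(1) - 1 = -5; (-5)(1) + 5 = 0 → quotient x^2 - 4x - 5, remainder 0.
Solve the quadratic x^2 - 4x - 5 = 0: discriminant = (-4)^2 - 4(1)(-5) = 16 + 20 = 36.
sqrt(36) = 6, so x = (4 ± 6)/2: x = 5 or x = -1.
Collecting all roots found:

x = -1, x = 1 (multiplicity 2), x = 5


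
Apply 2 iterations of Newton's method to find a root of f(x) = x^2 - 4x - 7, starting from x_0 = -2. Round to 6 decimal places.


Newton's method: x_(n+1) = x_n - f(x_n)/f'(x_n)
f(x) = x^2 - 4x - 7
f'(x) = 2x - 4

Iteration 1:
  f(-2.000000) = 5.000000
  f'(-2.000000) = -8.000000
  x_1 = -2.000000 - (5.000000)/(-8.000000) = -1.375000

Iteration 2:
  f(-1.375000) = 0.390625
  f'(-1.375000) = -6.750000
  x_2 = -1.375000 - (0.390625)/(-6.750000) = -1.317130

x_2 = -1.317130


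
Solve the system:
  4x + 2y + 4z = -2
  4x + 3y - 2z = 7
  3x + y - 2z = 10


Using Cramer's rule. Expand each determinant along the first row.
D  = 4*[3*(-2) - (-2)*1] - 2*[4*(-2) - (-2)*3] + 4*[4*1 - 3*3]
  = 4*(-4) - 2*(-2) + 4*(-5) = -32
Dx = (-2)*[3*(-2) - (-2)*1] - 2*[7*(-2) - (-2)*10] + 4*[7*1 - 3*10]
  = (-2)*(-4) - 2*(6) + 4*(-23) = -96
Dy = 4*[7*(-2) - (-2)*10] - (-2)*[4*(-2) - (-2)*3] + 4*[4*10 - 7*3]
  = 4*(6) - (-2)*(-2) + 4*(19) = 96
Dz = 4*[3*10 - 7*1] - 2*[4*10 - 7*3] + (-2)*[4*1 - 3*3]
  = 4*(23) - 2*(19) + (-2)*(-5) = 64
x = Dx/D = -96/-32 = 3, y = Dy/D = 96/-32 = -3, z = Dz/D = 64/-32 = -2
Check eq1: (4)(3) + (2)(-3) + (4)(-2) = -2 = -2 ✓
Check eq2: (4)(3) + (3)(-3) + (-2)(-2) = 7 = 7 ✓
Check eq3: (3)(3) + (1)(-3) + (-2)(-2) = 10 = 10 ✓

x = 3, y = -3, z = -2


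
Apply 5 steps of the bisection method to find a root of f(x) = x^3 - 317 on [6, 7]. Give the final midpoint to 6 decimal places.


f(x) = x^3 - 317
f(6) = -101 < 0
f(7) = 26 > 0

Step 1: midpoint = (6.000000 + 7.000000)/2 = 6.500000
  f(6.500000) = -42.375000
  f(mid) < 0, so root is in [6.500000, 7.000000]

Step 2: midpoint = (6.500000 + 7.000000)/2 = 6.750000
  f(6.750000) = -9.453125
  f(mid) < 0, so root is in [6.750000, 7.000000]

Step 3: midpoint = (6.750000 + 7.000000)/2 = 6.875000
  f(6.875000) = 7.951172
  f(mid) > 0, so root is in [6.750000, 6.875000]

Step 4: midpoint = (6.750000 + 6.875000)/2 = 6.812500
  f(6.812500) = -0.830811
  f(mid) < 0, so root is in [6.812500, 6.875000]

Step 5: midpoint = (6.812500 + 6.875000)/2 = 6.843750
  f(6.843750) = 3.540131
  f(mid) > 0, so root is in [6.812500, 6.843750]

midpoint = 6.843750


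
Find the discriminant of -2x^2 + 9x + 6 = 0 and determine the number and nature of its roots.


For ax^2 + bx + c = 0, discriminant D = b^2 - 4ac
Here a = -2, b = 9, c = 6
D = (9)^2 - 4(-2)(6) = 81 + 48 = 129

D = 129 > 0 but not a perfect square
The equation has 2 distinct real irrational roots.

Discriminant = 129, 2 distinct real irrational roots


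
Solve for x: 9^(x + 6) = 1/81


Express both sides with the same base.
1/81 = 9^(-2)
Since the bases match, equate exponents: x + 6 = -2
So x = -2 - (6) = -8

x = -8


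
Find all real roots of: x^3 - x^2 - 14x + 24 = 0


Let p(x) = x^3 - x^2 - 14x + 24. By the rational root theorem (leading coefficient 1), any rational root is an integer divisor of 24: try ±1, ±2, ... in turn.
Test x = 1: value = 10 ≠ 0.
Test x = -1: value = 36 ≠ 0.
Test x = 2: value = 0 ✓, so (x - 2) is a factor.
Synthetic division by (x - 2): bring down 1; 1(2) - 1 = 1; 1(2) - 14 = -12; (-12)(2) + 24 = 0 → quotient x^2 + x - 12, remainder 0.
Solve the quadratic x^2 + x - 12 = 0: discriminant = 1^2 - 4(1)(-12) = 1 + 48 = 49.
sqrt(49) = 7, so x = (-1 ± 7)/2: x = 3 or x = -4.

x = -4, x = 2, x = 3


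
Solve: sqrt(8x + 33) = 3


Square both sides: 8x + 33 = 3^2 = 9
8x = 9 - 33 = -24
x = -3
Check: sqrt(8*(-3) + 33) = sqrt(9) = 3 ✓

x = -3


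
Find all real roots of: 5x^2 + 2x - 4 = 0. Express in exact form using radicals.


Using the quadratic formula: x = (-b ± sqrt(b^2 - 4ac)) / (2a)
Here a = 5, b = 2, c = -4
Discriminant = b^2 - 4ac = 2^2 - 4(5)(-4) = 4 + 80 = 84
Since discriminant = 84 > 0, there are two real roots.
x = (-2 ± 2*sqrt(21)) / 10
Simplifying: x = (-1 ± sqrt(21)) / 5
Numerically: x ≈ 0.7165 or x ≈ -1.1165

x = (-1 + sqrt(21)) / 5 or x = (-1 - sqrt(21)) / 5


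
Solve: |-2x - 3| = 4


An absolute value equation |expr| = 4 gives two cases:
Case 1: -2x - 3 = 4
  -2x = 7, so x = -7/2
Case 2: -2x - 3 = -4
  -2x = -1, so x = 1/2

x = -7/2, x = 1/2


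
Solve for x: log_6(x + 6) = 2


Convert to exponential form: x + 6 = 6^2 = 36
x = 36 - 6 = 30
Check: log_6(30 + 6) = log_6(36) = log_6(36) = 2 ✓

x = 30


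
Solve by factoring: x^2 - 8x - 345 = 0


We need two numbers that multiply to -345 and add to -8.
Those numbers are 15 and -23 (since 15 * (-23) = -345 and 15 + (-23) = -8).
So x^2 - 8x - 345 = (x + 15)(x - 23) = 0
Setting each factor to zero: x = -15 or x = 23

x = -15, x = 23


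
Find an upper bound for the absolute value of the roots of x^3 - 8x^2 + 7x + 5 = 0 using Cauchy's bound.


Cauchy's bound: all roots r satisfy |r| <= 1 + max(|a_i/a_n|) for i = 0,...,n-1
where a_n is the leading coefficient.

Coefficients: [1, -8, 7, 5]
Leading coefficient a_n = 1
Ratios |a_i/a_n|: 8, 7, 5
Maximum ratio: 8
Cauchy's bound: |r| <= 1 + 8 = 9

Upper bound = 9


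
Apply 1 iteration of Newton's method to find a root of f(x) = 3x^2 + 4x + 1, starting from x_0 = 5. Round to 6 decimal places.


Newton's method: x_(n+1) = x_n - f(x_n)/f'(x_n)
f(x) = 3x^2 + 4x + 1
f'(x) = 6x + 4

Iteration 1:
  f(5.000000) = 96.000000
  f'(5.000000) = 34.000000
  x_1 = 5.000000 - (96.000000)/(34.000000) = 2.176471

x_1 = 2.176471


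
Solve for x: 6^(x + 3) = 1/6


Express both sides with the same base.
1/6 = 6^(-1)
Since the bases match, equate exponents: x + 3 = -1
So x = -1 - (3) = -4

x = -4


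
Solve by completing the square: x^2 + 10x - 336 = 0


Start: x^2 + 10x - 336 = 0
Move constant: x^2 + 10x = 336
Half of 10 is 5, squared is 25
Add 25 to both sides: x^2 + 10x + 25 = 361
(x + 5)^2 = 361
x + 5 = ±19
x = -5 + 19 = 14 or x = -5 - 19 = -24

x = -24, x = 14


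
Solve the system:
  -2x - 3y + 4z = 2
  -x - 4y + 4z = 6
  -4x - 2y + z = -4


Using Cramer's rule. Expand each determinant along the first row.
D  = (-2)*[(-4)*1 - 4*(-2)] - (-3)*[(-1)*1 - 4*(-4)] + 4*[(-1)*(-2) - (-4)*(-4)]
  = (-2)*(4) - (-3)*(15) + 4*(-14) = -19
Dx = 2*[(-4)*1 - 4*(-2)] - (-3)*[6*1 - 4*(-4)] + 4*[6*(-2) - (-4)*(-4)]
  = 2*(4) - (-3)*(22) + 4*(-28) = -38
Dy = (-2)*[6*1 - 4*(-4)] - 2*[(-1)*1 - 4*(-4)] + 4*[(-1)*(-4) - 6*(-4)]
  = (-2)*(22) - 2*(15) + 4*(28) = 38
Dz = (-2)*[(-4)*(-4) - 6*(-2)] - (-3)*[(-1)*(-4) - 6*(-4)] + 2*[(-1)*(-2) - (-4)*(-4)]
  = (-2)*(28) - (-3)*(28) + 2*(-14) = 0
x = Dx/D = -38/-19 = 2, y = Dy/D = 38/-19 = -2, z = Dz/D = 0/-19 = 0
Check eq1: (-2)(2) + (-3)(-2) + (4)(0) = 2 = 2 ✓
Check eq2: (-1)(2) + (-4)(-2) + (4)(0) = 6 = 6 ✓
Check eq3: (-4)(2) + (-2)(-2) + (1)(0) = -4 = -4 ✓

x = 2, y = -2, z = 0


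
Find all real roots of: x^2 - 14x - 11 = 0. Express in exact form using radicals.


Using the quadratic formula: x = (-b ± sqrt(b^2 - 4ac)) / (2a)
Here a = 1, b = -14, c = -11
Discriminant = b^2 - 4ac = (-14)^2 - 4(1)(-11) = 196 + 44 = 240
Since discriminant = 240 > 0, there are two real roots.
x = (14 ± 4*sqrt(15)) / 2
Simplifying: x = 7 ± 2*sqrt(15)
Numerically: x ≈ 14.7460 or x ≈ -0.7460

x = 7 + 2*sqrt(15) or x = 7 - 2*sqrt(15)


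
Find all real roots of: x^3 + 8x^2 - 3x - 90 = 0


Let p(x) = x^3 + 8x^2 - 3x - 90. By the rational root theorem (leading coefficient 1), any rational root is an integer divisor of 90: try ±1, ±2, ... in turn.
Test x = 1: value = -84 ≠ 0.
Test x = -1: value = -80 ≠ 0.
Test x = 2: value = -56 ≠ 0.
Test x = -2: value = -60 ≠ 0.
Test x = 3: value = 0 ✓, so (x - 3) is a factor.
Synthetic division by (x - 3): bring down 1; 1(3) + 8 = 11; 11(3) - 3 = 30; 30(3) - 90 = 0 → quotient x^2 + 11x + 30, remainder 0.
Solve the quadratic x^2 + 11x + 30 = 0: discriminant = 11^2 - 4(1)(30) = 121 - 120 = 1.
sqrt(1) = 1, so x = (-11 ± 1)/2: x = -5 or x = -6.

x = -6, x = -5, x = 3


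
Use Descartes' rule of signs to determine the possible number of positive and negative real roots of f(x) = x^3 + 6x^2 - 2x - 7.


Descartes' rule of signs:

For positive roots, count sign changes in f(x) = x^3 + 6x^2 - 2x - 7:
Signs of coefficients: +, +, -, -
Number of sign changes: 1
Possible positive real roots: 1

For negative roots, examine f(-x) = -x^3 + 6x^2 + 2x - 7:
Signs of coefficients: -, +, +, -
Number of sign changes: 2
Possible negative real roots: 2, 0

Positive roots: 1; Negative roots: 2 or 0


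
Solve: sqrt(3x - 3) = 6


Square both sides: 3x - 3 = 6^2 = 36
3x = 36 + 3 = 39
x = 13
Check: sqrt(3*13 - 3) = sqrt(36) = 6 ✓

x = 13


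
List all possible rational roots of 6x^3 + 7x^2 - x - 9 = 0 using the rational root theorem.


Rational root theorem: possible roots are ±p/q where:
  p divides the constant term (-9): p ∈ {1, 3, 9}
  q divides the leading coefficient (6): q ∈ {1, 2, 3, 6}

All possible rational roots: -9, -9/2, -3, -3/2, -1, -1/2, -1/3, -1/6, 1/6, 1/3, 1/2, 1, 3/2, 3, 9/2, 9

-9, -9/2, -3, -3/2, -1, -1/2, -1/3, -1/6, 1/6, 1/3, 1/2, 1, 3/2, 3, 9/2, 9


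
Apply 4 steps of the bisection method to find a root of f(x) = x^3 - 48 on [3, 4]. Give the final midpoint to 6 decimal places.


f(x) = x^3 - 48
f(3) = -21 < 0
f(4) = 16 > 0

Step 1: midpoint = (3.000000 + 4.000000)/2 = 3.500000
  f(3.500000) = -5.125000
  f(mid) < 0, so root is in [3.500000, 4.000000]

Step 2: midpoint = (3.500000 + 4.000000)/2 = 3.750000
  f(3.750000) = 4.734375
  f(mid) > 0, so root is in [3.500000, 3.750000]

Step 3: midpoint = (3.500000 + 3.750000)/2 = 3.625000
  f(3.625000) = -0.365234
  f(mid) < 0, so root is in [3.625000, 3.750000]

Step 4: midpoint = (3.625000 + 3.750000)/2 = 3.687500
  f(3.687500) = 2.141357
  f(mid) > 0, so root is in [3.625000, 3.687500]

midpoint = 3.687500


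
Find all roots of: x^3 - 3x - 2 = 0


Let p(x) = x^3 - 3x - 2. By the rational root theorem (leading coefficient 1), any rational root is an integer divisor of 2: try ±1, ±2, ... in turn.
Test x = 1: value = -4 ≠ 0.
Test x = -1: value = 0 ✓, so (x + 1) is a factor.
Synthetic division by (x + 1): bring down 1; 1(-1) + 0 = -1; (-1)(-1) - 3 = -2; (-2)(-1) - 2 = 0 → quotient x^2 - x - 2, remainder 0.
Solve the quadratic x^2 - x - 2 = 0: discriminant = (-1)^2 - 4(1)(-2) = 1 + 8 = 9.
sqrt(9) = 3, so x = (1 ± 3)/2: x = 2 or x = -1.
Collecting all roots found:

x = -1 (multiplicity 2), x = 2


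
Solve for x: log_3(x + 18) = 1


Convert to exponential form: x + 18 = 3^1 = 3
x = 3 - 18 = -15
Check: log_3(-15 + 18) = log_3(3) = log_3(3) = 1 ✓

x = -15


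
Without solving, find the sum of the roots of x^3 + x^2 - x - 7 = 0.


By Vieta's formulas for x^3 + bx^2 + cx + d = 0:
  r1 + r2 + r3 = -b/a = -1
  r1*r2 + r1*r3 + r2*r3 = c/a = -1
  r1*r2*r3 = -d/a = 7


Sum = -1


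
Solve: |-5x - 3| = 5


An absolute value equation |expr| = 5 gives two cases:
Case 1: -5x - 3 = 5
  -5x = 8, so x = -8/5
Case 2: -5x - 3 = -5
  -5x = -2, so x = 2/5

x = -8/5, x = 2/5


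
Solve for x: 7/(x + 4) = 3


Multiply both sides by (x + 4): 7 = 3(x + 4)
Distribute: 7 = 3x + 12
3x = 7 - 12 = -5
x = -5/3

x = -5/3


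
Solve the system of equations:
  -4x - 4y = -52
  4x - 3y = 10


Using Cramer's rule:
Determinant D = (-4)(-3) - (4)(-4) = 12 + 16 = 28
Dx = (-52)(-3) - (10)(-4) = 156 + 40 = 196
Dy = (-4)(10) - (4)(-52) = -40 + 208 = 168
x = Dx/D = 196/28 = 7
y = Dy/D = 168/28 = 6

x = 7, y = 6


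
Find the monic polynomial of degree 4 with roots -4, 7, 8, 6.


A monic polynomial with roots -4, 7, 8, 6 is:
p(x) = (x + 4)(x - 7)(x - 8)(x - 6)
After multiplying by (x + 4): x + 4
After multiplying by (x - 7): x^2 - 3x - 28
After multiplying by (x - 8): x^3 - 11x^2 - 4x + 224
After multiplying by (x - 6): x^4 - 17x^3 + 62x^2 + 248x - 1344

x^4 - 17x^3 + 62x^2 + 248x - 1344


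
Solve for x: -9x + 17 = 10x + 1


Starting with: -9x + 17 = 10x + 1
Move all x terms to left: (-9 - 10)x = 1 - 17
Simplify: -19x = -16
Divide both sides by -19: x = 16/19

x = 16/19


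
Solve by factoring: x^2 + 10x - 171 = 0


We need two numbers that multiply to -171 and add to 10.
Those numbers are -9 and 19 (since (-9) * 19 = -171 and (-9) + 19 = 10).
So x^2 + 10x - 171 = (x - 9)(x + 19) = 0
Setting each factor to zero: x = 9 or x = -19

x = -19, x = 9


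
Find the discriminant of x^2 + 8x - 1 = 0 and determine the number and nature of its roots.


For ax^2 + bx + c = 0, discriminant D = b^2 - 4ac
Here a = 1, b = 8, c = -1
D = (8)^2 - 4(1)(-1) = 64 + 4 = 68

D = 68 > 0 but not a perfect square
The equation has 2 distinct real irrational roots.

Discriminant = 68, 2 distinct real irrational roots


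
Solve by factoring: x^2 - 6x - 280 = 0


We need two numbers that multiply to -280 and add to -6.
Those numbers are 14 and -20 (since 14 * (-20) = -280 and 14 + (-20) = -6).
So x^2 - 6x - 280 = (x + 14)(x - 20) = 0
Setting each factor to zero: x = -14 or x = 20

x = -14, x = 20


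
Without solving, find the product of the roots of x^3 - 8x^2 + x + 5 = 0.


By Vieta's formulas for x^3 + bx^2 + cx + d = 0:
  r1 + r2 + r3 = -b/a = 8
  r1*r2 + r1*r3 + r2*r3 = c/a = 1
  r1*r2*r3 = -d/a = -5


Product = -5


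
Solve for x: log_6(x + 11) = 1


Convert to exponential form: x + 11 = 6^1 = 6
x = 6 - 11 = -5
Check: log_6(-5 + 11) = log_6(6) = log_6(6) = 1 ✓

x = -5


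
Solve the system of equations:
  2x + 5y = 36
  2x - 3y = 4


Using Cramer's rule:
Determinant D = (2)(-3) - (2)(5) = -6 - 10 = -16
Dx = (36)(-3) - (4)(5) = -108 - 20 = -128
Dy = (2)(4) - (2)(36) = 8 - 72 = -64
x = Dx/D = -128/-16 = 8
y = Dy/D = -64/-16 = 4

x = 8, y = 4


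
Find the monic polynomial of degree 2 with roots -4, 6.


A monic polynomial with roots -4, 6 is:
p(x) = (x + 4)(x - 6)
After multiplying by (x + 4): x + 4
After multiplying by (x - 6): x^2 - 2x - 24

x^2 - 2x - 24


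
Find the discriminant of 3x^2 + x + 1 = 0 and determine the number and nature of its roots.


For ax^2 + bx + c = 0, discriminant D = b^2 - 4ac
Here a = 3, b = 1, c = 1
D = (1)^2 - 4(3)(1) = 1 - 12 = -11

D = -11 < 0
The equation has no real roots (2 complex conjugate roots).

Discriminant = -11, no real roots (2 complex conjugate roots)


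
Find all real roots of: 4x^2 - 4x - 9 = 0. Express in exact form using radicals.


Using the quadratic formula: x = (-b ± sqrt(b^2 - 4ac)) / (2a)
Here a = 4, b = -4, c = -9
Discriminant = b^2 - 4ac = (-4)^2 - 4(4)(-9) = 16 + 144 = 160
Since discriminant = 160 > 0, there are two real roots.
x = (4 ± 4*sqrt(10)) / 8
Simplifying: x = (1 ± sqrt(10)) / 2
Numerically: x ≈ 2.0811 or x ≈ -1.0811

x = (1 + sqrt(10)) / 2 or x = (1 - sqrt(10)) / 2


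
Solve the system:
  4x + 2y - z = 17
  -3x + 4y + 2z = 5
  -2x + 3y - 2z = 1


Using Cramer's rule. Expand each determinant along the first row.
D  = 4*[4*(-2) - 2*3] - 2*[(-3)*(-2) - 2*(-2)] + (-1)*[(-3)*3 - 4*(-2)]
  = 4*(-14) - 2*(10) + (-1)*(-1) = -75
Dx = 17*[4*(-2) - 2*3] - 2*[5*(-2) - 2*1] + (-1)*[5*3 - 4*1]
  = 17*(-14) - 2*(-12) + (-1)*(11) = -225
Dy = 4*[5*(-2) - 2*1] - 17*[(-3)*(-2) - 2*(-2)] + (-1)*[(-3)*1 - 5*(-2)]
  = 4*(-12) - 17*(10) + (-1)*(7) = -225
Dz = 4*[4*1 - 5*3] - 2*[(-3)*1 - 5*(-2)] + 17*[(-3)*3 - 4*(-2)]
  = 4*(-11) - 2*(7) + 17*(-1) = -75
x = Dx/D = -225/-75 = 3, y = Dy/D = -225/-75 = 3, z = Dz/D = -75/-75 = 1
Check eq1: (4)(3) + (2)(3) + (-1)(1) = 17 = 17 ✓
Check eq2: (-3)(3) + (4)(3) + (2)(1) = 5 = 5 ✓
Check eq3: (-2)(3) + (3)(3) + (-2)(1) = 1 = 1 ✓

x = 3, y = 3, z = 1


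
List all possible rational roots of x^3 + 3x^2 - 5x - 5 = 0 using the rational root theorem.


Rational root theorem: possible roots are ±p/q where:
  p divides the constant term (-5): p ∈ {1, 5}
  q divides the leading coefficient (1): q ∈ {1}

All possible rational roots: -5, -1, 1, 5

-5, -1, 1, 5


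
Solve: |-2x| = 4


An absolute value equation |expr| = 4 gives two cases:
Case 1: -2x = 4
  -2x = 4, so x = -2
Case 2: -2x = -4
  -2x = -4, so x = 2

x = -2, x = 2


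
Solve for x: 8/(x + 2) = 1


Multiply both sides by (x + 2): 8 = 1(x + 2)
Distribute: 8 = x + 2
x = 8 - 2 = 6
x = 6

x = 6


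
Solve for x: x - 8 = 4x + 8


Starting with: x - 8 = 4x + 8
Move all x terms to left: (1 - 4)x = 8 + 8
Simplify: -3x = 16
Divide both sides by -3: x = -16/3

x = -16/3


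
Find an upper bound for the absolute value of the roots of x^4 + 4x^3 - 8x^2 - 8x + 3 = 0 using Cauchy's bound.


Cauchy's bound: all roots r satisfy |r| <= 1 + max(|a_i/a_n|) for i = 0,...,n-1
where a_n is the leading coefficient.

Coefficients: [1, 4, -8, -8, 3]
Leading coefficient a_n = 1
Ratios |a_i/a_n|: 4, 8, 8, 3
Maximum ratio: 8
Cauchy's bound: |r| <= 1 + 8 = 9

Upper bound = 9


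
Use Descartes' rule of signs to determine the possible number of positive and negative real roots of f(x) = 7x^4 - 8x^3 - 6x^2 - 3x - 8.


Descartes' rule of signs:

For positive roots, count sign changes in f(x) = 7x^4 - 8x^3 - 6x^2 - 3x - 8:
Signs of coefficients: +, -, -, -, -
Number of sign changes: 1
Possible positive real roots: 1

For negative roots, examine f(-x) = 7x^4 + 8x^3 - 6x^2 + 3x - 8:
Signs of coefficients: +, +, -, +, -
Number of sign changes: 3
Possible negative real roots: 3, 1

Positive roots: 1; Negative roots: 3 or 1


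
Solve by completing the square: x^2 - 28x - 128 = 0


Start: x^2 - 28x - 128 = 0
Move constant: x^2 - 28x = 128
Half of -28 is -14, squared is 196
Add 196 to both sides: x^2 - 28x + 196 = 324
(x - 14)^2 = 324
x - 14 = ±18
x = 14 + 18 = 32 or x = 14 - 18 = -4

x = -4, x = 32


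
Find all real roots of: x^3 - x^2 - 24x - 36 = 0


Let p(x) = x^3 - x^2 - 24x - 36. By the rational root theorem (leading coefficient 1), any rational root is an integer divisor of 36: try ±1, ±2, ... in turn.
Test x = 1: value = -60 ≠ 0.
Test x = -1: value = -14 ≠ 0.
Test x = 2: value = -80 ≠ 0.
Test x = -2: value = 0 ✓, so (x + 2) is a factor.
Synthetic division by (x + 2): bring down 1; 1(-2) - 1 = -3; (-3)(-2) - 24 = -18; (-18)(-2) - 36 = 0 → quotient x^2 - 3x - 18, remainder 0.
Solve the quadratic x^2 - 3x - 18 = 0: discriminant = (-3)^2 - 4(1)(-18) = 9 + 72 = 81.
sqrt(81) = 9, so x = (3 ± 9)/2: x = 6 or x = -3.

x = -3, x = -2, x = 6


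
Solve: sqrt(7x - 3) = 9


Square both sides: 7x - 3 = 9^2 = 81
7x = 81 + 3 = 84
x = 12
Check: sqrt(7*12 - 3) = sqrt(81) = 9 ✓

x = 12


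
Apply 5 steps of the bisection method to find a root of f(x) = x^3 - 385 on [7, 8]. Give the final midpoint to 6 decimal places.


f(x) = x^3 - 385
f(7) = -42 < 0
f(8) = 127 > 0

Step 1: midpoint = (7.000000 + 8.000000)/2 = 7.500000
  f(7.500000) = 36.875000
  f(mid) > 0, so root is in [7.000000, 7.500000]

Step 2: midpoint = (7.000000 + 7.500000)/2 = 7.250000
  f(7.250000) = -3.921875
  f(mid) < 0, so root is in [7.250000, 7.500000]

Step 3: midpoint = (7.250000 + 7.500000)/2 = 7.375000
  f(7.375000) = 16.130859
  f(mid) > 0, so root is in [7.250000, 7.375000]

Step 4: midpoint = (7.250000 + 7.375000)/2 = 7.312500
  f(7.312500) = 6.018799
  f(mid) > 0, so root is in [7.250000, 7.312500]

Step 5: midpoint = (7.250000 + 7.312500)/2 = 7.281250
  f(7.281250) = 1.027130
  f(mid) > 0, so root is in [7.250000, 7.281250]

midpoint = 7.281250


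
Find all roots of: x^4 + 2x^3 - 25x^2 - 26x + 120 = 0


Let p(x) = x^4 + 2x^3 - 25x^2 - 26x + 120. By the rational root theorem (leading coefficient 1), any rational root is an integer divisor of 120: try ±1, ±2, ... in turn.
Test x = 1: value = 72 ≠ 0.
Test x = -1: value = 120 ≠ 0.
Test x = 2: value = 0 ✓, so (x - 2) is a factor.
Synthetic division by (x - 2): bring down 1; 1(2) + 2 = 4; 4(2) - 25 = -17; (-17)(2) - 26 = -60; (-60)(2) + 120 = 0 → quotient x^3 + 4x^2 - 17x - 60, remainder 0.
Continue with the quotient x^3 + 4x^2 - 17x - 60 (candidates must divide 60; re-test x = 2 first in case it repeats).
Test x = 2: value = -70 ≠ 0.
Test x = -2: value = -18 ≠ 0.
Test x = 3: value = -48 ≠ 0.
Test x = -3: value = 0 ✓, so (x + 3) is a factor.
Synthetic division by (x + 3): bring down 1; 1(-3) + 4 = 1; 1(-3) - 17 = -20; (-20)(-3) - 60 = 0 → quotient x^2 + x - 20, remainder 0.
Solve the quadratic x^2 + x - 20 = 0: discriminant = 1^2 - 4(1)(-20) = 1 + 80 = 81.
sqrt(81) = 9, so x = (-1 ± 9)/2: x = 4 or x = -5.
Collecting all roots found:

x = -5, x = -3, x = 2, x = 4


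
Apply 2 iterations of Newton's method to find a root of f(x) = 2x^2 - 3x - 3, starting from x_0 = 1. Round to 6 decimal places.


Newton's method: x_(n+1) = x_n - f(x_n)/f'(x_n)
f(x) = 2x^2 - 3x - 3
f'(x) = 4x - 3

Iteration 1:
  f(1.000000) = -4.000000
  f'(1.000000) = 1.000000
  x_1 = 1.000000 - (-4.000000)/(1.000000) = 5.000000

Iteration 2:
  f(5.000000) = 32.000000
  f'(5.000000) = 17.000000
  x_2 = 5.000000 - (32.000000)/(17.000000) = 3.117647

x_2 = 3.117647


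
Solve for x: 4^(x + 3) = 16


Express both sides with the same base.
16 = 4^2
Since the bases match, equate exponents: x + 3 = 2
So x = 2 - (3) = -1

x = -1


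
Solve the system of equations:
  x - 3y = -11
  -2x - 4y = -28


Using Cramer's rule:
Determinant D = (1)(-4) - (-2)(-3) = -4 - 6 = -10
Dx = (-11)(-4) - (-28)(-3) = 44 - 84 = -40
Dy = (1)(-28) - (-2)(-11) = -28 - 22 = -50
x = Dx/D = -40/-10 = 4
y = Dy/D = -50/-10 = 5

x = 4, y = 5


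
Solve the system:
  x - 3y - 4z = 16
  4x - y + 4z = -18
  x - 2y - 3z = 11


Using Cramer's rule. Expand each determinant along the first row.
D  = 1*[(-1)*(-3) - 4*(-2)] - (-3)*[4*(-3) - 4*1] + (-4)*[4*(-2) - (-1)*1]
  = 1*(11) - (-3)*(-16) + (-4)*(-7) = -9
Dx = 16*[(-1)*(-3) - 4*(-2)] - (-3)*[(-18)*(-3) - 4*11] + (-4)*[(-18)*(-2) - (-1)*11]
  = 16*(11) - (-3)*(10) + (-4)*(47) = 18
Dy = 1*[(-18)*(-3) - 4*11] - 16*[4*(-3) - 4*1] + (-4)*[4*11 - (-18)*1]
  = 1*(10) - 16*(-16) + (-4)*(62) = 18
Dz = 1*[(-1)*11 - (-18)*(-2)] - (-3)*[4*11 - (-18)*1] + 16*[4*(-2) - (-1)*1]
  = 1*(-47) - (-3)*(62) + 16*(-7) = 27
x = Dx/D = 18/-9 = -2, y = Dy/D = 18/-9 = -2, z = Dz/D = 27/-9 = -3
Check eq1: (1)(-2) + (-3)(-2) + (-4)(-3) = 16 = 16 ✓
Check eq2: (4)(-2) + (-1)(-2) + (4)(-3) = -18 = -18 ✓
Check eq3: (1)(-2) + (-2)(-2) + (-3)(-3) = 11 = 11 ✓

x = -2, y = -2, z = -3


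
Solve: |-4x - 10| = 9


An absolute value equation |expr| = 9 gives two cases:
Case 1: -4x - 10 = 9
  -4x = 19, so x = -19/4
Case 2: -4x - 10 = -9
  -4x = 1, so x = -1/4

x = -19/4, x = -1/4


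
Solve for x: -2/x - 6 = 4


Subtract -6 from both sides: -2/x = 10
Multiply both sides by x: -2 = 10 * x
Divide by 10: x = -1/5

x = -1/5


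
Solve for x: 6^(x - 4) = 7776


Express both sides with the same base.
7776 = 6^5
Since the bases match, equate exponents: x - 4 = 5
So x = 5 - (-4) = 9

x = 9


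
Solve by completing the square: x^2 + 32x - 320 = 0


Start: x^2 + 32x - 320 = 0
Move constant: x^2 + 32x = 320
Half of 32 is 16, squared is 256
Add 256 to both sides: x^2 + 32x + 256 = 576
(x + 16)^2 = 576
x + 16 = ±24
x = -16 + 24 = 8 or x = -16 - 24 = -40

x = -40, x = 8


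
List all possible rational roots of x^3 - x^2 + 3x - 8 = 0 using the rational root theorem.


Rational root theorem: possible roots are ±p/q where:
  p divides the constant term (-8): p ∈ {1, 2, 4, 8}
  q divides the leading coefficient (1): q ∈ {1}

All possible rational roots: -8, -4, -2, -1, 1, 2, 4, 8

-8, -4, -2, -1, 1, 2, 4, 8


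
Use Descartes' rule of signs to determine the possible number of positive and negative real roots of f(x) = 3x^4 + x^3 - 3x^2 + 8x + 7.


Descartes' rule of signs:

For positive roots, count sign changes in f(x) = 3x^4 + x^3 - 3x^2 + 8x + 7:
Signs of coefficients: +, +, -, +, +
Number of sign changes: 2
Possible positive real roots: 2, 0

For negative roots, examine f(-x) = 3x^4 - x^3 - 3x^2 - 8x + 7:
Signs of coefficients: +, -, -, -, +
Number of sign changes: 2
Possible negative real roots: 2, 0

Positive roots: 2 or 0; Negative roots: 2 or 0


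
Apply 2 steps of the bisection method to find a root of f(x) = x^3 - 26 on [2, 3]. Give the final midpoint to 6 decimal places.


f(x) = x^3 - 26
f(2) = -18 < 0
f(3) = 1 > 0

Step 1: midpoint = (2.000000 + 3.000000)/2 = 2.500000
  f(2.500000) = -10.375000
  f(mid) < 0, so root is in [2.500000, 3.000000]

Step 2: midpoint = (2.500000 + 3.000000)/2 = 2.750000
  f(2.750000) = -5.203125
  f(mid) < 0, so root is in [2.750000, 3.000000]

midpoint = 2.750000


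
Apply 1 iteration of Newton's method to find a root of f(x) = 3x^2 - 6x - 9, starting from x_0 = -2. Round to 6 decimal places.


Newton's method: x_(n+1) = x_n - f(x_n)/f'(x_n)
f(x) = 3x^2 - 6x - 9
f'(x) = 6x - 6

Iteration 1:
  f(-2.000000) = 15.000000
  f'(-2.000000) = -18.000000
  x_1 = -2.000000 - (15.000000)/(-18.000000) = -1.166667

x_1 = -1.166667


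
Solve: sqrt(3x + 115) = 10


Square both sides: 3x + 115 = 10^2 = 100
3x = 100 - 115 = -15
x = -5
Check: sqrt(3*(-5) + 115) = sqrt(100) = 10 ✓

x = -5


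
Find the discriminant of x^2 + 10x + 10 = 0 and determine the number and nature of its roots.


For ax^2 + bx + c = 0, discriminant D = b^2 - 4ac
Here a = 1, b = 10, c = 10
D = (10)^2 - 4(1)(10) = 100 - 40 = 60

D = 60 > 0 but not a perfect square
The equation has 2 distinct real irrational roots.

Discriminant = 60, 2 distinct real irrational roots


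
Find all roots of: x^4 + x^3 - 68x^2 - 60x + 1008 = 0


Let p(x) = x^4 + x^3 - 68x^2 - 60x + 1008. By the rational root theorem (leading coefficient 1), any rational root is an integer divisor of 1008: try ±1, ±2, ... in turn.
Test x = 1: value = 882 ≠ 0.
Test x = -1: value = 1000 ≠ 0.
Test x = 2: value = 640 ≠ 0.
Test x = -2: value = 864 ≠ 0.
Test x = 3: value = 324 ≠ 0.
Test x = -3: value = 630 ≠ 0.
Test x = 4: value = 0 ✓, so (x - 4) is a factor.
Synthetic division by (x - 4): bring down 1; 1(4) + 1 = 5; 5(4) - 68 = -48; (-48)(4) - 60 = -252; (-252)(4) + 1008 = 0 → quotient x^3 + 5x^2 - 48x - 252, remainder 0.
Continue with the quotient x^3 + 5x^2 - 48x - 252 (candidates must divide 252; re-test x = 4 first in case it repeats).
Test x = 4: value = -300 ≠ 0.
Test x = -4: value = -44 ≠ 0.
Test x = 6: value = -144 ≠ 0.
Test x = -6: value = 0 ✓, so (x + 6) is a factor.
Synthetic division by (x + 6): bring down 1; 1(-6) + 5 = -1; (-1)(-6) - 48 = -42; (-42)(-6) - 252 = 0 → quotient x^2 - x - 42, remainder 0.
Solve the quadratic x^2 - x - 42 = 0: discriminant = (-1)^2 - 4(1)(-42) = 1 + 168 = 169.
sqrt(169) = 13, so x = (1 ± 13)/2: x = 7 or x = -6.
Collecting all roots found:

x = -6 (multiplicity 2), x = 4, x = 7


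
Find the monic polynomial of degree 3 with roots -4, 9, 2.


A monic polynomial with roots -4, 9, 2 is:
p(x) = (x + 4)(x - 9)(x - 2)
After multiplying by (x + 4): x + 4
After multiplying by (x - 9): x^2 - 5x - 36
After multiplying by (x - 2): x^3 - 7x^2 - 26x + 72

x^3 - 7x^2 - 26x + 72


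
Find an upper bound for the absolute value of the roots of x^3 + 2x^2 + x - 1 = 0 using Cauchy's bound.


Cauchy's bound: all roots r satisfy |r| <= 1 + max(|a_i/a_n|) for i = 0,...,n-1
where a_n is the leading coefficient.

Coefficients: [1, 2, 1, -1]
Leading coefficient a_n = 1
Ratios |a_i/a_n|: 2, 1, 1
Maximum ratio: 2
Cauchy's bound: |r| <= 1 + 2 = 3

Upper bound = 3


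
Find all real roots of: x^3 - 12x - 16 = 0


Let p(x) = x^3 - 12x - 16. By the rational root theorem (leading coefficient 1), any rational root is an integer divisor of 16: try ±1, ±2, ... in turn.
Test x = 1: value = -27 ≠ 0.
Test x = -1: value = -5 ≠ 0.
Test x = 2: value = -32 ≠ 0.
Test x = -2: value = 0 ✓, so (x + 2) is a factor.
Synthetic division by (x + 2): bring down 1; 1(-2) + 0 = -2; (-2)(-2) - 12 = -8; (-8)(-2) - 16 = 0 → quotient x^2 - 2x - 8, remainder 0.
Solve the quadratic x^2 - 2x - 8 = 0: discriminant = (-2)^2 - 4(1)(-8) = 4 + 32 = 36.
sqrt(36) = 6, so x = (2 ± 6)/2: x = 4 or x = -2.

x = -2 (multiplicity 2), x = 4


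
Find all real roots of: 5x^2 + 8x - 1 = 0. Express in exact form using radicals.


Using the quadratic formula: x = (-b ± sqrt(b^2 - 4ac)) / (2a)
Here a = 5, b = 8, c = -1
Discriminant = b^2 - 4ac = 8^2 - 4(5)(-1) = 64 + 20 = 84
Since discriminant = 84 > 0, there are two real roots.
x = (-8 ± 2*sqrt(21)) / 10
Simplifying: x = (-4 ± sqrt(21)) / 5
Numerically: x ≈ 0.1165 or x ≈ -1.7165

x = (-4 + sqrt(21)) / 5 or x = (-4 - sqrt(21)) / 5


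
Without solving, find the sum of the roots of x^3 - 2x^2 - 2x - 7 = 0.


By Vieta's formulas for x^3 + bx^2 + cx + d = 0:
  r1 + r2 + r3 = -b/a = 2
  r1*r2 + r1*r3 + r2*r3 = c/a = -2
  r1*r2*r3 = -d/a = 7


Sum = 2


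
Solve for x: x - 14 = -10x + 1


Starting with: x - 14 = -10x + 1
Move all x terms to left: (1 + 10)x = 1 + 14
Simplify: 11x = 15
Divide both sides by 11: x = 15/11

x = 15/11


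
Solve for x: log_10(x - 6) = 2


Convert to exponential form: x - 6 = 10^2 = 100
x = 100 + 6 = 106
Check: log_10(106 - 6) = log_10(100) = log_10(100) = 2 ✓

x = 106


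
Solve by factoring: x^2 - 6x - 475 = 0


We need two numbers that multiply to -475 and add to -6.
Those numbers are -25 and 19 (since (-25) * 19 = -475 and (-25) + 19 = -6).
So x^2 - 6x - 475 = (x - 25)(x + 19) = 0
Setting each factor to zero: x = 25 or x = -19

x = -19, x = 25


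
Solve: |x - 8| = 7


An absolute value equation |expr| = 7 gives two cases:
Case 1: x - 8 = 7
  x = 15, so x = 15
Case 2: x - 8 = -7
  x = 1, so x = 1

x = 1, x = 15


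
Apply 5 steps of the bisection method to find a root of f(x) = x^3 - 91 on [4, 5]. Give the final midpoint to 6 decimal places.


f(x) = x^3 - 91
f(4) = -27 < 0
f(5) = 34 > 0

Step 1: midpoint = (4.000000 + 5.000000)/2 = 4.500000
  f(4.500000) = 0.125000
  f(mid) > 0, so root is in [4.000000, 4.500000]

Step 2: midpoint = (4.000000 + 4.500000)/2 = 4.250000
  f(4.250000) = -14.234375
  f(mid) < 0, so root is in [4.250000, 4.500000]

Step 3: midpoint = (4.250000 + 4.500000)/2 = 4.375000
  f(4.375000) = -7.259766
  f(mid) < 0, so root is in [4.375000, 4.500000]

Step 4: midpoint = (4.375000 + 4.500000)/2 = 4.437500
  f(4.437500) = -3.619385
  f(mid) < 0, so root is in [4.437500, 4.500000]

Step 5: midpoint = (4.437500 + 4.500000)/2 = 4.468750
  f(4.468750) = -1.760284
  f(mid) < 0, so root is in [4.468750, 4.500000]

midpoint = 4.468750


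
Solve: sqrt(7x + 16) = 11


Square both sides: 7x + 16 = 11^2 = 121
7x = 121 - 16 = 105
x = 15
Check: sqrt(7*15 + 16) = sqrt(121) = 11 ✓

x = 15


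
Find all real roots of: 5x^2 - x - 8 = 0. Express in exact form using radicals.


Using the quadratic formula: x = (-b ± sqrt(b^2 - 4ac)) / (2a)
Here a = 5, b = -1, c = -8
Discriminant = b^2 - 4ac = (-1)^2 - 4(5)(-8) = 1 + 160 = 161
Since discriminant = 161 > 0, there are two real roots.
x = (1 ± sqrt(161)) / 10
Numerically: x ≈ 1.3689 or x ≈ -1.1689

x = (1 + sqrt(161)) / 10 or x = (1 - sqrt(161)) / 10


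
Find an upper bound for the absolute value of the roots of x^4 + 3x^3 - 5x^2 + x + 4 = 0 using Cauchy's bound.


Cauchy's bound: all roots r satisfy |r| <= 1 + max(|a_i/a_n|) for i = 0,...,n-1
where a_n is the leading coefficient.

Coefficients: [1, 3, -5, 1, 4]
Leading coefficient a_n = 1
Ratios |a_i/a_n|: 3, 5, 1, 4
Maximum ratio: 5
Cauchy's bound: |r| <= 1 + 5 = 6

Upper bound = 6


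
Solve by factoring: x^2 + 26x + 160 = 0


We need two numbers that multiply to 160 and add to 26.
Those numbers are 10 and 16 (since 10 * 16 = 160 and 10 + 16 = 26).
So x^2 + 26x + 160 = (x + 10)(x + 16) = 0
Setting each factor to zero: x = -10 or x = -16

x = -16, x = -10


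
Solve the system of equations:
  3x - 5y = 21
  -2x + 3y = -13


Using Cramer's rule:
Determinant D = (3)(3) - (-2)(-5) = 9 - 10 = -1
Dx = (21)(3) - (-13)(-5) = 63 - 65 = -2
Dy = (3)(-13) - (-2)(21) = -39 + 42 = 3
x = Dx/D = -2/-1 = 2
y = Dy/D = 3/-1 = -3

x = 2, y = -3


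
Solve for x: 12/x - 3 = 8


Subtract -3 from both sides: 12/x = 11
Multiply both sides by x: 12 = 11 * x
Divide by 11: x = 12/11

x = 12/11


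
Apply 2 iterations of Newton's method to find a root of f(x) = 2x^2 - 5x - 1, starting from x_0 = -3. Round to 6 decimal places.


Newton's method: x_(n+1) = x_n - f(x_n)/f'(x_n)
f(x) = 2x^2 - 5x - 1
f'(x) = 4x - 5

Iteration 1:
  f(-3.000000) = 32.000000
  f'(-3.000000) = -17.000000
  x_1 = -3.000000 - (32.000000)/(-17.000000) = -1.117647

Iteration 2:
  f(-1.117647) = 7.086505
  f'(-1.117647) = -9.470588
  x_2 = -1.117647 - (7.086505)/(-9.470588) = -0.369383

x_2 = -0.369383


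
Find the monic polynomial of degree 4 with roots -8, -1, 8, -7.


A monic polynomial with roots -8, -1, 8, -7 is:
p(x) = (x + 8)(x + 1)(x - 8)(x + 7)
After multiplying by (x + 8): x + 8
After multiplying by (x + 1): x^2 + 9x + 8
After multiplying by (x - 8): x^3 + x^2 - 64x - 64
After multiplying by (x + 7): x^4 + 8x^3 - 57x^2 - 512x - 448

x^4 + 8x^3 - 57x^2 - 512x - 448


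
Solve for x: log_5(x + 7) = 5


Convert to exponential form: x + 7 = 5^5 = 3125
x = 3125 - 7 = 3118
Check: log_5(3118 + 7) = log_5(3125) = log_5(3125) = 5 ✓

x = 3118


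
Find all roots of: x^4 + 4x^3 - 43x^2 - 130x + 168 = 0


Let p(x) = x^4 + 4x^3 - 43x^2 - 130x + 168. By the rational root theorem (leading coefficient 1), any rational root is an integer divisor of 168: try ±1, ±2, ... in turn.
Test x = 1: value = 0 ✓, so (x - 1) is a factor.
Synthetic division by (x - 1): bring down 1; 1(1) + 4 = 5; 5(1) - 43 = -38; (-38)(1) - 130 = -168; (-168)(1) + 168 = 0 → quotient x^3 + 5x^2 - 38x - 168, remainder 0.
Continue with the quotient x^3 + 5x^2 - 38x - 168 (candidates must divide 168; re-test x = 1 first in case it repeats).
Test x = 1: value = -200 ≠ 0.
Test x = -1: value = -126 ≠ 0.
Test x = 2: value = -216 ≠ 0.
Test x = -2: value = -80 ≠ 0.
Test x = 3: value = -210 ≠ 0.
Test x = -3: value = -36 ≠ 0.
Test x = 4: value = -176 ≠ 0.
Test x = -4: value = 0 ✓, so (x + 4) is a factor.
Synthetic division by (x + 4): bring down 1; 1(-4) + 5 = 1; 1(-4) - 38 = -42; (-42)(-4) - 168 = 0 → quotient x^2 + x - 42, remainder 0.
Solve the quadratic x^2 + x - 42 = 0: discriminant = 1^2 - 4(1)(-42) = 1 + 168 = 169.
sqrt(169) = 13, so x = (-1 ± 13)/2: x = 6 or x = -7.
Collecting all roots found:

x = -7, x = -4, x = 1, x = 6


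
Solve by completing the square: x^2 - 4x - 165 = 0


Start: x^2 - 4x - 165 = 0
Move constant: x^2 - 4x = 165
Half of -4 is -2, squared is 4
Add 4 to both sides: x^2 - 4x + 4 = 169
(x - 2)^2 = 169
x - 2 = ±13
x = 2 + 13 = 15 or x = 2 - 13 = -11

x = -11, x = 15


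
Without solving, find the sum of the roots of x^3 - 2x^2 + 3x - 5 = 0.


By Vieta's formulas for x^3 + bx^2 + cx + d = 0:
  r1 + r2 + r3 = -b/a = 2
  r1*r2 + r1*r3 + r2*r3 = c/a = 3
  r1*r2*r3 = -d/a = 5


Sum = 2
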